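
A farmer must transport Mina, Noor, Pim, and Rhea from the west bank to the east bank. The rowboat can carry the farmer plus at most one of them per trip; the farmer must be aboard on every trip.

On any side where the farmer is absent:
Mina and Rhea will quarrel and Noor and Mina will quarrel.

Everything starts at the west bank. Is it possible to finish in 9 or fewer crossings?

Yes — this plan uses 9 crossings (≤ 9):
1. Farmer goes to the east bank with Mina.
2. Farmer goes back to the west bank alone.
3. Farmer goes to the east bank with Noor.
4. Farmer goes back to the west bank with Mina.
5. Farmer goes to the east bank with Rhea.
6. Farmer goes back to the west bank alone.
7. Farmer goes to the east bank with Pim.
8. Farmer goes back to the west bank alone.
9. Farmer goes to the east bank with Mina.

Yes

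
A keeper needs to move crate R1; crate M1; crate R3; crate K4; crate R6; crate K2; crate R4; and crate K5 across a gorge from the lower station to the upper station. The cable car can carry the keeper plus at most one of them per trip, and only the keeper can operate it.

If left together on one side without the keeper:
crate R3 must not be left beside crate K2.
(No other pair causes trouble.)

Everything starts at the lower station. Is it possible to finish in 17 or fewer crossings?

Yes — this plan uses 15 crossings (≤ 17):
1. Keeper goes to the upper station with crate R3.
2. Keeper goes back to the lower station alone.
3. Keeper goes to the upper station with crate R1.
4. Keeper goes back to the lower station alone.
5. Keeper goes to the upper station with crate M1.
6. Keeper goes back to the lower station alone.
7. Keeper goes to the upper station with crate K4.
8. Keeper goes back to the lower station alone.
9. Keeper goes to the upper station with crate R6.
10. Keeper goes back to the lower station alone.
11. Keeper goes to the upper station with crate R4.
12. Keeper goes back to the lower station alone.
13. Keeper goes to the upper station with crate K5.
14. Keeper goes back to the lower station alone.
15. Keeper goes to the upper station with crate K2.

Yes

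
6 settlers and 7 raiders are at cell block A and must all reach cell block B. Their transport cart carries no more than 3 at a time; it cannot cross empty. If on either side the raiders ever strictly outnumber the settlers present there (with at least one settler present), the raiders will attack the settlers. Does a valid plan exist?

No

The raiders already outnumber the settlers at cell block A before anyone moves, so the starting position itself is disallowed.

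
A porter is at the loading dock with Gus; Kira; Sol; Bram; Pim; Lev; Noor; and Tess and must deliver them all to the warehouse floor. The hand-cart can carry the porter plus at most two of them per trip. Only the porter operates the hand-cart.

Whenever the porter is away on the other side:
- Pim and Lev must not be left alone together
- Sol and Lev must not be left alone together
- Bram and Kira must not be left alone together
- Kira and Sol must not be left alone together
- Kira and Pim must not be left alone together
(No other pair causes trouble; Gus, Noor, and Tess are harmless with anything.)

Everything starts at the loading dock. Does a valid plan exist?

Yes

1. Porter goes to the warehouse floor with Kira and Lev.
2. Porter goes back to the loading dock alone.
3. Porter goes to the warehouse floor with Gus and Sol.
4. Porter goes back to the loading dock with Kira and Lev.
5. Porter goes to the warehouse floor with Bram and Pim.
6. Porter goes back to the loading dock alone.
7. Porter goes to the warehouse floor with Noor and Tess.
8. Porter goes back to the loading dock alone.
9. Porter goes to the warehouse floor with Kira and Lev.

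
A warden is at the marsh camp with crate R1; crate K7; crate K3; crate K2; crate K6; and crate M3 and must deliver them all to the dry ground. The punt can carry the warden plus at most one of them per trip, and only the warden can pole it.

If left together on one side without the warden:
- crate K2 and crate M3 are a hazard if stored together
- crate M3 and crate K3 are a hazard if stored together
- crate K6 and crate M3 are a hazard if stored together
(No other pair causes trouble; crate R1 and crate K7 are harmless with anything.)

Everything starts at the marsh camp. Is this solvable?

Following every safe sequence of crossings from the start, the most of the 6 that can be at the dry ground as the punt arrives there on crossings 1, 3, 5, 7 is 1, 2, 3, 4 respectively; the best ever achieved is 4 of 6.
From crossing 9 on, no configuration arises that was not already reachable earlier: only 36 distinct safe configurations (who is on which side, and where the punt is) can ever be reached, none of them has everyone across, and every continuation just revisits them. So no valid plan exists.

No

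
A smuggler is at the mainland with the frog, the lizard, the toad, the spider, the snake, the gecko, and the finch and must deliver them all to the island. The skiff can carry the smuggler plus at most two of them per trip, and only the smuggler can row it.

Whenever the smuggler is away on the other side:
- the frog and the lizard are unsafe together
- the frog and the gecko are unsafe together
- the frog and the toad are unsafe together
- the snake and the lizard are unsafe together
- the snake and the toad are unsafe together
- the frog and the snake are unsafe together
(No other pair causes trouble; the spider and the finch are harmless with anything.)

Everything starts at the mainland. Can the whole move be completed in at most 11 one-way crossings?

Yes — this plan uses 11 crossings (≤ 11):
1. Smuggler goes to the island with the frog and the snake.
2. Smuggler goes back to the mainland with the frog.
3. Smuggler goes to the island with the frog and the spider.
4. Smuggler goes back to the mainland with the frog.
5. Smuggler goes to the island with the frog and the gecko.
6. Smuggler goes back to the mainland with the frog.
7. Smuggler goes to the island with the finch and the frog.
8. Smuggler goes back to the mainland with the frog.
9. Smuggler goes to the island with the lizard and the toad.
10. Smuggler goes back to the mainland with the snake.
11. Smuggler goes to the island with the frog and the snake.

Yes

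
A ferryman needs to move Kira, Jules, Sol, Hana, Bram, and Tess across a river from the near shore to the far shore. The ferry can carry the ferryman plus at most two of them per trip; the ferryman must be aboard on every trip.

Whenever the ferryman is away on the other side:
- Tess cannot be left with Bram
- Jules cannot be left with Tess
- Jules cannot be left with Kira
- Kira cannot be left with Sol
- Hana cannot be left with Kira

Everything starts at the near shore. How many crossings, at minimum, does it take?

7

Counting alone: the ferryman can take at most 2 across per trip to the far shore, so moving all 6 needs at least 3 loaded trips out, with a return between consecutive ones — at least 5 crossings.
The safety rule pushes this higher. Following every safe sequence of crossings, the most of the 6 that can be at the far shore as the ferry arrives there on crossing 5 is 5 — never all 6.
So no plan with fewer than 7 crossings exists, and this one achieves 7:
1. Ferryman goes to the far shore with Kira and Tess.
2. Ferryman goes back to the near shore alone.
3. Ferryman goes to the far shore with Jules and Sol.
4. Ferryman goes back to the near shore with Kira and Tess.
5. Ferryman goes to the far shore with Bram and Hana.
6. Ferryman goes back to the near shore alone.
7. Ferryman goes to the far shore with Kira and Tess.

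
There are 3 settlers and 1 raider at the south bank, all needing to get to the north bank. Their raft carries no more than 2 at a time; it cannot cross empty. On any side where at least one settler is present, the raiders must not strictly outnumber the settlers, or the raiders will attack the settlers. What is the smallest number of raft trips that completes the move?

5

Counting alone: each trip to the north bank takes at most 2 across and each return brings at least 1 back, so after t trips out (and t−1 returns) at most 2t − (t−1) of the 4 are across; that first reaches 4 at t = 3, so at least 5 crossings are needed.
The plan below uses exactly 5 crossings, so it is optimal:
1. 1 settler and 1 raider → the north bank.  (the south bank: 2S 0R; the north bank: 1S 1R)
2. 1 raider ← the south bank.  (the south bank: 2S 1R; the north bank: 1S 0R)
3. 1 settler and 1 raider → the north bank.  (the south bank: 1S 0R; the north bank: 2S 1R)
4. 1 raider ← the south bank.  (the south bank: 1S 1R; the north bank: 2S 0R)
5. 1 settler and 1 raider → the north bank.  (the south bank: 0S 0R; the north bank: 3S 1R)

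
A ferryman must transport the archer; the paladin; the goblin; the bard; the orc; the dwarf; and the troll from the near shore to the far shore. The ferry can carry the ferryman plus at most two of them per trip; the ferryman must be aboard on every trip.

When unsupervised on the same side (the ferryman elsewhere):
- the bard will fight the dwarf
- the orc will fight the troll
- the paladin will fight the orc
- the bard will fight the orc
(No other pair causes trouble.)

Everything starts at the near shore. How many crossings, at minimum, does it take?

Counting alone: the ferryman can take at most 2 across per trip to the far shore, so moving all 7 needs at least 4 loaded trips out, with a return between consecutive ones — at least 7 crossings.
The plan below uses exactly 7 crossings, so it is optimal:
1. Ferryman goes to the far shore with the bard and the orc.  [the near shore: the archer, the dwarf, the goblin, the paladin, the troll | the far shore: the bard, the orc]
2. Ferryman goes back to the near shore with the orc.  [the near shore: the archer, the dwarf, the goblin, the orc, the paladin, the troll | the far shore: the bard]
3. Ferryman goes to the far shore with the paladin and the troll.  [the near shore: the archer, the dwarf, the goblin, the orc | the far shore: the bard, the paladin, the troll]
4. Ferryman goes back to the near shore alone.  [the near shore: the archer, the dwarf, the goblin, the orc | the far shore: the bard, the paladin, the troll]
5. Ferryman goes to the far shore with the archer and the goblin.  [the near shore: the dwarf, the orc | the far shore: the archer, the bard, the goblin, the paladin, the troll]
6. Ferryman goes back to the near shore alone.  [the near shore: the dwarf, the orc | the far shore: the archer, the bard, the goblin, the paladin, the troll]
7. Ferryman goes to the far shore with the dwarf and the orc.  [the near shore: — | the far shore: the archer, the bard, the dwarf, the goblin, the orc, the paladin, the troll]

7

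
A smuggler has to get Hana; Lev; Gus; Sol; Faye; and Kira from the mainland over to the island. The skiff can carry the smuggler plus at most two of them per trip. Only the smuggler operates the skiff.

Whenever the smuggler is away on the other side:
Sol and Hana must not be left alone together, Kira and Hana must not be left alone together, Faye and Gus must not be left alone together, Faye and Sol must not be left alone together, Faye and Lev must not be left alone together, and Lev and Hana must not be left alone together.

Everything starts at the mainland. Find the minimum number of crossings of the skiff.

Counting alone: the smuggler can take at most 2 across per trip to the island, so moving all 6 needs at least 3 loaded trips out, with a return between consecutive ones — at least 5 crossings.
The safety rule pushes this higher. Following every safe sequence of crossings, the most of the 6 that can be at the island as the skiff arrives there on crossing 5 is 4 — never all 6.
So no plan with fewer than 7 crossings exists, and this one achieves 7:
1. Smuggler goes to the island with Faye and Hana.
2. Smuggler goes back to the mainland alone.
3. Smuggler goes to the island with Gus and Lev.
4. Smuggler goes back to the mainland with Faye and Hana.
5. Smuggler goes to the island with Kira and Sol.
6. Smuggler goes back to the mainland alone.
7. Smuggler goes to the island with Faye and Hana.

7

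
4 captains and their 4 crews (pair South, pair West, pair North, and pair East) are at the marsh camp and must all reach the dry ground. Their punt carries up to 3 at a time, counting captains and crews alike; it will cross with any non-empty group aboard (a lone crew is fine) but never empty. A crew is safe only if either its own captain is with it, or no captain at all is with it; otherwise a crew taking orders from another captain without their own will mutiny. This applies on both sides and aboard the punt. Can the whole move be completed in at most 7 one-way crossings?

Counting alone: each trip to the dry ground takes at most 3 across and each return brings at least 1 back, so after t trips out (and t−1 returns) at most 3t − (t−1) of the 8 are across; that first reaches 8 at t = 4, so at least 7 crossings are needed.
The safety rule pushes this higher. Following every safe sequence of crossings, the most of the 8 that can be at the dry ground as the punt arrives there on crossing 7 is 7 — never all 8.
So the move cannot be finished within 7 crossings. (The shortest complete plan takes 9:)
1. captain South and crew South cross → the dry ground.
2. captain South crosses ← the marsh camp.
3. captain South, captain West, and crew West cross → the dry ground.
4. captain South and crew South cross ← the marsh camp.
5. captain East, captain North, and captain South cross → the dry ground.
6. crew West crosses ← the marsh camp.
7. crew South and crew West cross → the dry ground.
8. crew South crosses ← the marsh camp.
9. crew East, crew North, and crew South cross → the dry ground.

No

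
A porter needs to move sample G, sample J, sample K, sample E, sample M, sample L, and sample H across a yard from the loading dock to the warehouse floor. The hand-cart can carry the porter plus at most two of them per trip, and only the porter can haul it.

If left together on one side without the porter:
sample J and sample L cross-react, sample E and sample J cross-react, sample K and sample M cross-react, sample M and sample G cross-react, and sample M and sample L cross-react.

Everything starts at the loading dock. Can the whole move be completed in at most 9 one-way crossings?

Yes — this plan uses 9 crossings (≤ 9):
1. Porter goes to the warehouse floor with sample J and sample M.  [the loading dock: sample E, sample G, sample H, sample K, sample L | the warehouse floor: sample J, sample M]
2. Porter goes back to the loading dock alone.  [the loading dock: sample E, sample G, sample H, sample K, sample L | the warehouse floor: sample J, sample M]
3. Porter goes to the warehouse floor with sample G.  [the loading dock: sample E, sample H, sample K, sample L | the warehouse floor: sample G, sample J, sample M]
4. Porter goes back to the loading dock with sample M.  [the loading dock: sample E, sample H, sample K, sample L, sample M | the warehouse floor: sample G, sample J]
5. Porter goes to the warehouse floor with sample K and sample L.  [the loading dock: sample E, sample H, sample M | the warehouse floor: sample G, sample J, sample K, sample L]
6. Porter goes back to the loading dock with sample J.  [the loading dock: sample E, sample H, sample J, sample M | the warehouse floor: sample G, sample K, sample L]
7. Porter goes to the warehouse floor with sample E and sample H.  [the loading dock: sample J, sample M | the warehouse floor: sample E, sample G, sample H, sample K, sample L]
8. Porter goes back to the loading dock alone.  [the loading dock: sample J, sample M | the warehouse floor: sample E, sample G, sample H, sample K, sample L]
9. Porter goes to the warehouse floor with sample J and sample M.  [the loading dock: — | the warehouse floor: sample E, sample G, sample H, sample J, sample K, sample L, sample M]

Yes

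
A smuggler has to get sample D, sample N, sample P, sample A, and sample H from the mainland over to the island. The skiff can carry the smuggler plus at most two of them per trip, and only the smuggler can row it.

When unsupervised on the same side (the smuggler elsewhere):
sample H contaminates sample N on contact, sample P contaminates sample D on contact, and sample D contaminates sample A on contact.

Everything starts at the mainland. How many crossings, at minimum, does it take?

Counting alone: the smuggler can take at most 2 across per trip to the island, so moving all 5 needs at least 3 loaded trips out, with a return between consecutive ones — at least 5 crossings.
The plan below uses exactly 5 crossings, so it is optimal:
1. Smuggler goes to the island with sample D and sample N.
2. Smuggler goes back to the mainland alone.
3. Smuggler goes to the island with sample A and sample P.
4. Smuggler goes back to the mainland with sample D.
5. Smuggler goes to the island with sample D and sample H.

5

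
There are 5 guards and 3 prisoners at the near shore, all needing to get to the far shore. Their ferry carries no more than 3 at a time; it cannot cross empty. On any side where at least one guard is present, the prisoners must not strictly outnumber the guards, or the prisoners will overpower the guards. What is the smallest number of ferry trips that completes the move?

7

Counting alone: each trip to the far shore takes at most 3 across and each return brings at least 1 back, so after t trips out (and t−1 returns) at most 3t − (t−1) of the 8 are across; that first reaches 8 at t = 4, so at least 7 crossings are needed.
The plan below uses exactly 7 crossings, so it is optimal:
1. 2 prisoners → the far shore.  (the near shore: 5G 1P; the far shore: 0G 2P)
2. 1 prisoner ← the near shore.  (the near shore: 5G 2P; the far shore: 0G 1P)
3. 2 guards and 1 prisoner → the far shore.  (the near shore: 3G 1P; the far shore: 2G 2P)
4. 1 prisoner ← the near shore.  (the near shore: 3G 2P; the far shore: 2G 1P)
5. 1 guard and 2 prisoners → the far shore.  (the near shore: 2G 0P; the far shore: 3G 3P)
6. 1 prisoner ← the near shore.  (the near shore: 2G 1P; the far shore: 3G 2P)
7. 2 guards and 1 prisoner → the far shore.  (the near shore: 0G 0P; the far shore: 5G 3P)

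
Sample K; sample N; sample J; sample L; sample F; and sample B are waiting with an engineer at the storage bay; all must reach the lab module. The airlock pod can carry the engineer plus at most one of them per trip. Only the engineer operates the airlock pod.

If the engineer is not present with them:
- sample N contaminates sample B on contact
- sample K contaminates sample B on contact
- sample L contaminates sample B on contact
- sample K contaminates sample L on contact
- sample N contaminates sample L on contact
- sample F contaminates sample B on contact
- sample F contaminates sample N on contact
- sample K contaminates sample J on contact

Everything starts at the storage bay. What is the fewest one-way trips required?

impossible

Whatever the first load, the items left behind include a forbidden pair without the engineer. No opening move is safe, so no plan exists.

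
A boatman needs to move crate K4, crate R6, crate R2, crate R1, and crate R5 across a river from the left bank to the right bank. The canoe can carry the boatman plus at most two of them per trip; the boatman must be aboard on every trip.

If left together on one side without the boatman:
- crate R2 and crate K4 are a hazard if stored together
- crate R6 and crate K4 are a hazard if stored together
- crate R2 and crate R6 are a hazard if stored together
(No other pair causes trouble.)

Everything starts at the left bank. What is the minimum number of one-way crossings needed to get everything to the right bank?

7

Counting alone: the boatman can take at most 2 across per trip to the right bank, so moving all 5 needs at least 3 loaded trips out, with a return between consecutive ones — at least 5 crossings.
The safety rule pushes this higher. Following every safe sequence of crossings, the most of the 5 that can be at the right bank as the canoe arrives there on crossing 5 is 4 — never all 5.
So no plan with fewer than 7 crossings exists, and this one achieves 7:
1. Boatman goes to the right bank with crate K4 and crate R6.
2. Boatman goes back to the left bank with crate K4.
3. Boatman goes to the right bank with crate K4 and crate R1.
4. Boatman goes back to the left bank with crate K4.
5. Boatman goes to the right bank with crate K4 and crate R5.
6. Boatman goes back to the left bank with crate K4.
7. Boatman goes to the right bank with crate K4 and crate R2.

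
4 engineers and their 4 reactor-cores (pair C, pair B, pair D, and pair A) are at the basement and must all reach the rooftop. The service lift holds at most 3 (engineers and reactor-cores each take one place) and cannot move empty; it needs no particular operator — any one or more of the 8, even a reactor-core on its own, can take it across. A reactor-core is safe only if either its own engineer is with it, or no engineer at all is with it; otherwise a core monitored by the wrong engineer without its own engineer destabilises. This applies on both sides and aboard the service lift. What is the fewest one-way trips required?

Counting alone: each trip to the rooftop takes at most 3 across and each return brings at least 1 back, so after t trips out (and t−1 returns) at most 3t − (t−1) of the 8 are across; that first reaches 8 at t = 4, so at least 7 crossings are needed.
The safety rule pushes this higher. Following every safe sequence of crossings, the most of the 8 that can be at the rooftop as the service lift arrives there on crossing 7 is 7 — never all 8.
So no plan with fewer than 9 crossings exists, and this one achieves 9:
1. engineer C and reactor-core C cross → the rooftop.
2. engineer C crosses ← the basement.
3. engineer B, engineer C, and reactor-core B cross → the rooftop.
4. engineer C and reactor-core C cross ← the basement.
5. engineer A, engineer C, and engineer D cross → the rooftop.
6. reactor-core B crosses ← the basement.
7. reactor-core B and reactor-core C cross → the rooftop.
8. reactor-core C crosses ← the basement.
9. reactor-core A, reactor-core C, and reactor-core D cross → the rooftop.

9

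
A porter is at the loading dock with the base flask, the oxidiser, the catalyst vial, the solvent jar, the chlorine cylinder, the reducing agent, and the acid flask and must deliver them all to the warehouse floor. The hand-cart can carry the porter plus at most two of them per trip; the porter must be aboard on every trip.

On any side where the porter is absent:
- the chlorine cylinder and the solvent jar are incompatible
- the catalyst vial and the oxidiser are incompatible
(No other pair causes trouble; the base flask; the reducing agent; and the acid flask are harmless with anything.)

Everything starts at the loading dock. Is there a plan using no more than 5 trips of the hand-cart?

Counting alone: the porter can take at most 2 across per trip to the warehouse floor, so moving all 7 needs at least 4 loaded trips out, with a return between consecutive ones — at least 7 crossings.
Since 5 < 7, 5 crossings cannot be enough. (The shortest complete plan in fact takes 7:)
1. Porter goes to the warehouse floor with the oxidiser and the solvent jar.
2. Porter goes back to the loading dock alone.
3. Porter goes to the warehouse floor with the base flask.
4. Porter goes back to the loading dock alone.
5. Porter goes to the warehouse floor with the acid flask and the reducing agent.
6. Porter goes back to the loading dock alone.
7. Porter goes to the warehouse floor with the catalyst vial and the chlorine cylinder.

No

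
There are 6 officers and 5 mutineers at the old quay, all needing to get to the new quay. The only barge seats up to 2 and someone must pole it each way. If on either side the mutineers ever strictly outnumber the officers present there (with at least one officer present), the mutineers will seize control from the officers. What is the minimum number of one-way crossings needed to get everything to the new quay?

19

Counting alone: each trip to the new quay takes at most 2 across and each return brings at least 1 back, so after t trips out (and t−1 returns) at most 2t − (t−1) of the 11 are across; that first reaches 11 at t = 10, so at least 19 crossings are needed.
The plan below uses exactly 19 crossings, so it is optimal:
1. 2 mutineers → the new quay.  (the old quay: 6O 3M; the new quay: 0O 2M)
2. 1 mutineer ← the old quay.  (the old quay: 6O 4M; the new quay: 0O 1M)
3. 2 mutineers → the new quay.  (the old quay: 6O 2M; the new quay: 0O 3M)
4. 1 mutineer ← the old quay.  (the old quay: 6O 3M; the new quay: 0O 2M)
5. 2 officers → the new quay.  (the old quay: 4O 3M; the new quay: 2O 2M)
6. 1 mutineer ← the old quay.  (the old quay: 4O 4M; the new quay: 2O 1M)
7. 1 officer and 1 mutineer → the new quay.  (the old quay: 3O 3M; the new quay: 3O 2M)
8. 1 officer ← the old quay.  (the old quay: 4O 3M; the new quay: 2O 2M)
9. 1 officer and 1 mutineer → the new quay.  (the old quay: 3O 2M; the new quay: 3O 3M)
10. 1 mutineer ← the old quay.  (the old quay: 3O 3M; the new quay: 3O 2M)
11. 1 officer and 1 mutineer → the new quay.  (the old quay: 2O 2M; the new quay: 4O 3M)
12. 1 officer ← the old quay.  (the old quay: 3O 2M; the new quay: 3O 3M)
13. 1 officer and 1 mutineer → the new quay.  (the old quay: 2O 1M; the new quay: 4O 4M)
14. 1 mutineer ← the old quay.  (the old quay: 2O 2M; the new quay: 4O 3M)
15. 1 officer and 1 mutineer → the new quay.  (the old quay: 1O 1M; the new quay: 5O 4M)
16. 1 officer ← the old quay.  (the old quay: 2O 1M; the new quay: 4O 4M)
17. 1 officer and 1 mutineer → the new quay.  (the old quay: 1O 0M; the new quay: 5O 5M)
18. 1 mutineer ← the old quay.  (the old quay: 1O 1M; the new quay: 5O 4M)
19. 1 officer and 1 mutineer → the new quay.  (the old quay: 0O 0M; the new quay: 6O 5M)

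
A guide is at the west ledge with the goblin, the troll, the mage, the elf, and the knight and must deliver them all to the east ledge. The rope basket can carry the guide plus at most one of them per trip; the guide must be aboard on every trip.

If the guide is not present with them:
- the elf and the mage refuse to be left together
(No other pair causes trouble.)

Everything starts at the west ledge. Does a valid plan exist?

Yes

1. Guide goes to the east ledge with the mage.  [the west ledge: the elf, the goblin, the knight, the troll | the east ledge: the mage]
2. Guide goes back to the west ledge alone.  [the west ledge: the elf, the goblin, the knight, the troll | the east ledge: the mage]
3. Guide goes to the east ledge with the goblin.  [the west ledge: the elf, the knight, the troll | the east ledge: the goblin, the mage]
4. Guide goes back to the west ledge alone.  [the west ledge: the elf, the knight, the troll | the east ledge: the goblin, the mage]
5. Guide goes to the east ledge with the troll.  [the west ledge: the elf, the knight | the east ledge: the goblin, the mage, the troll]
6. Guide goes back to the west ledge alone.  [the west ledge: the elf, the knight | the east ledge: the goblin, the mage, the troll]
7. Guide goes to the east ledge with the knight.  [the west ledge: the elf | the east ledge: the goblin, the knight, the mage, the troll]
8. Guide goes back to the west ledge alone.  [the west ledge: the elf | the east ledge: the goblin, the knight, the mage, the troll]
9. Guide goes to the east ledge with the elf.  [the west ledge: — | the east ledge: the elf, the goblin, the knight, the mage, the troll]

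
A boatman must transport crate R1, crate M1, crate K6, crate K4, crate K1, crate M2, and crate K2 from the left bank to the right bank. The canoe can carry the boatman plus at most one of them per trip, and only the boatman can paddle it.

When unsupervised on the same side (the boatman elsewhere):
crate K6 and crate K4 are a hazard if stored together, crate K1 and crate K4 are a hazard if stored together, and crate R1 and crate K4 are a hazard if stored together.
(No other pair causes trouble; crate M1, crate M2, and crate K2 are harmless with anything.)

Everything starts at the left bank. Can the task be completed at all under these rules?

Following every safe sequence of crossings from the start, the most of the 7 that can be at the right bank as the canoe arrives there on crossings 1, 3, 5, 7, 9 is 1, 2, 3, 4, 5 respectively; the best ever achieved is 5 of 7.
From crossing 11 on, no configuration arises that was not already reachable earlier: only 72 distinct safe configurations (who is on which side, and where the canoe is) can ever be reached, none of them has everyone across, and every continuation just revisits them. So no valid plan exists.

No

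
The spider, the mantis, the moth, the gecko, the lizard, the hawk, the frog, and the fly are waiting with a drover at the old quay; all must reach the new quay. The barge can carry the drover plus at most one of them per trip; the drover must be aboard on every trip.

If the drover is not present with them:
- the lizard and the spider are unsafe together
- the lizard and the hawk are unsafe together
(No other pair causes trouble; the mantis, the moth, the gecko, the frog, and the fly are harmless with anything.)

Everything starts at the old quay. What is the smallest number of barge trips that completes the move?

17

Counting alone: the drover can take at most 1 across per trip to the new quay, so moving all 8 needs at least 8 loaded trips out, with a return between consecutive ones — at least 15 crossings.
The safety rule pushes this higher. Following every safe sequence of crossings, the most of the 8 that can be at the new quay as the barge arrives there on crossing 15 is 7 — never all 8.
So no plan with fewer than 17 crossings exists, and this one achieves 17:
1. Drover goes to the new quay with the lizard.  [the old quay: the fly, the frog, the gecko, the hawk, the mantis, the moth, the spider | the new quay: the lizard]
2. Drover goes back to the old quay alone.  [the old quay: the fly, the frog, the gecko, the hawk, the mantis, the moth, the spider | the new quay: the lizard]
3. Drover goes to the new quay with the spider.  [the old quay: the fly, the frog, the gecko, the hawk, the mantis, the moth | the new quay: the lizard, the spider]
4. Drover goes back to the old quay with the lizard.  [the old quay: the fly, the frog, the gecko, the hawk, the lizard, the mantis, the moth | the new quay: the spider]
5. Drover goes to the new quay with the hawk.  [the old quay: the fly, the frog, the gecko, the lizard, the mantis, the moth | the new quay: the hawk, the spider]
6. Drover goes back to the old quay alone.  [the old quay: the fly, the frog, the gecko, the lizard, the mantis, the moth | the new quay: the hawk, the spider]
7. Drover goes to the new quay with the mantis.  [the old quay: the fly, the frog, the gecko, the lizard, the moth | the new quay: the hawk, the mantis, the spider]
8. Drover goes back to the old quay alone.  [the old quay: the fly, the frog, the gecko, the lizard, the moth | the new quay: the hawk, the mantis, the spider]
9. Drover goes to the new quay with the moth.  [the old quay: the fly, the frog, the gecko, the lizard | the new quay: the hawk, the mantis, the moth, the spider]
10. Drover goes back to the old quay alone.  [the old quay: the fly, the frog, the gecko, the lizard | the new quay: the hawk, the mantis, the moth, the spider]
11. Drover goes to the new quay with the gecko.  [the old quay: the fly, the frog, the lizard | the new quay: the gecko, the hawk, the mantis, the moth, the spider]
12. Drover goes back to the old quay alone.  [the old quay: the fly, the frog, the lizard | the new quay: the gecko, the hawk, the mantis, the moth, the spider]
13. Drover goes to the new quay with the frog.  [the old quay: the fly, the lizard | the new quay: the frog, the gecko, the hawk, the mantis, the moth, the spider]
14. Drover goes back to the old quay alone.  [the old quay: the fly, the lizard | the new quay: the frog, the gecko, the hawk, the mantis, the moth, the spider]
15. Drover goes to the new quay with the fly.  [the old quay: the lizard | the new quay: the fly, the frog, the gecko, the hawk, the mantis, the moth, the spider]
16. Drover goes back to the old quay alone.  [the old quay: the lizard | the new quay: the fly, the frog, the gecko, the hawk, the mantis, the moth, the spider]
17. Drover goes to the new quay with the lizard.  [the old quay: — | the new quay: the fly, the frog, the gecko, the hawk, the lizard, the mantis, the moth, the spider]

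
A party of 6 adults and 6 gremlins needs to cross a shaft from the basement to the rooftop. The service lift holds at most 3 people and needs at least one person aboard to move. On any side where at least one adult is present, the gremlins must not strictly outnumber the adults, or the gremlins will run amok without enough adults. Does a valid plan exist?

No

Following every safe sequence of crossings from the start, the most of the 12 that can be at the rooftop as the service lift arrives there on crossings 1, 3, 5 is 3, 5, 6 respectively; the best ever achieved is 6 of 12.
From crossing 7 on, no configuration arises that was not already reachable earlier: only 17 distinct safe configurations (who is on which side, and where the service lift is) can ever be reached, none of them has everyone across, and every continuation just revisits them. They are: 0 adults + 0 gremlins across (service lift back at the start); 0 adults + 1 gremlin across (service lift there); 0 adults + 1 gremlin across (service lift back at the start); 0 adults + 2 gremlins across (service lift there); 0 adults + 2 gremlins across (service lift back at the start); 0 adults + 3 gremlins across (service lift there); 0 adults + 3 gremlins across (service lift back at the start); 0 adults + 4 gremlins across (service lift there); 0 adults + 4 gremlins across (service lift back at the start); 0 adults + 5 gremlins across (service lift there); 0 adults + 5 gremlins across (service lift back at the start); 0 adults + 6 gremlins across (service lift there); 1 adult + 1 gremlin across (service lift there); 1 adult + 1 gremlin across (service lift back at the start); 2 adults + 2 gremlins across (service lift there); 2 adults + 2 gremlins across (service lift back at the start); 3 adults + 3 gremlins across (service lift there). So no valid plan exists.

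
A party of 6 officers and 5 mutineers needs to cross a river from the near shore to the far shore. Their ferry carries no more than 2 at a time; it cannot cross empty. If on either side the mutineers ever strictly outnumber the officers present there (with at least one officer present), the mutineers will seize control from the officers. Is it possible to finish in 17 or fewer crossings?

Counting alone: each trip to the far shore takes at most 2 across and each return brings at least 1 back, so after t trips out (and t−1 returns) at most 2t − (t−1) of the 11 are across; that first reaches 11 at t = 10, so at least 19 crossings are needed.
Since 17 < 19, 17 crossings cannot be enough. (The shortest complete plan in fact takes 19:)
1. 2 mutineers → the far shore.  (the near shore: 6O 3M; the far shore: 0O 2M)
2. 1 mutineer ← the near shore.  (the near shore: 6O 4M; the far shore: 0O 1M)
3. 2 mutineers → the far shore.  (the near shore: 6O 2M; the far shore: 0O 3M)
4. 1 mutineer ← the near shore.  (the near shore: 6O 3M; the far shore: 0O 2M)
5. 2 officers → the far shore.  (the near shore: 4O 3M; the far shore: 2O 2M)
6. 1 mutineer ← the near shore.  (the near shore: 4O 4M; the far shore: 2O 1M)
7. 1 officer and 1 mutineer → the far shore.  (the near shore: 3O 3M; the far shore: 3O 2M)
8. 1 officer ← the near shore.  (the near shore: 4O 3M; the far shore: 2O 2M)
9. 1 officer and 1 mutineer → the far shore.  (the near shore: 3O 2M; the far shore: 3O 3M)
10. 1 mutineer ← the near shore.  (the near shore: 3O 3M; the far shore: 3O 2M)
11. 1 officer and 1 mutineer → the far shore.  (the near shore: 2O 2M; the far shore: 4O 3M)
12. 1 officer ← the near shore.  (the near shore: 3O 2M; the far shore: 3O 3M)
13. 1 officer and 1 mutineer → the far shore.  (the near shore: 2O 1M; the far shore: 4O 4M)
14. 1 mutineer ← the near shore.  (the near shore: 2O 2M; the far shore: 4O 3M)
15. 1 officer and 1 mutineer → the far shore.  (the near shore: 1O 1M; the far shore: 5O 4M)
16. 1 officer ← the near shore.  (the near shore: 2O 1M; the far shore: 4O 4M)
17. 1 officer and 1 mutineer → the far shore.  (the near shore: 1O 0M; the far shore: 5O 5M)
18. 1 mutineer ← the near shore.  (the near shore: 1O 1M; the far shore: 5O 4M)
19. 1 officer and 1 mutineer → the far shore.  (the near shore: 0O 0M; the far shore: 6O 5M)

No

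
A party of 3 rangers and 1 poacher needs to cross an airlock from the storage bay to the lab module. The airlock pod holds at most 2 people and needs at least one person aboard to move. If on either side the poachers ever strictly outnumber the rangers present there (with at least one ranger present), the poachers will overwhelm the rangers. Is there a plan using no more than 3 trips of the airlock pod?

No

Counting alone: each trip to the lab module takes at most 2 across and each return brings at least 1 back, so after t trips out (and t−1 returns) at most 2t − (t−1) of the 4 are across; that first reaches 4 at t = 3, so at least 5 crossings are needed.
Since 3 < 5, 3 crossings cannot be enough. (The shortest complete plan in fact takes 5:)
1. 1 ranger and 1 poacher → the lab module.  (the storage bay: 2R 0P; the lab module: 1R 1P)
2. 1 poacher ← the storage bay.  (the storage bay: 2R 1P; the lab module: 1R 0P)
3. 1 ranger and 1 poacher → the lab module.  (the storage bay: 1R 0P; the lab module: 2R 1P)
4. 1 poacher ← the storage bay.  (the storage bay: 1R 1P; the lab module: 2R 0P)
5. 1 ranger and 1 poacher → the lab module.  (the storage bay: 0R 0P; the lab module: 3R 1P)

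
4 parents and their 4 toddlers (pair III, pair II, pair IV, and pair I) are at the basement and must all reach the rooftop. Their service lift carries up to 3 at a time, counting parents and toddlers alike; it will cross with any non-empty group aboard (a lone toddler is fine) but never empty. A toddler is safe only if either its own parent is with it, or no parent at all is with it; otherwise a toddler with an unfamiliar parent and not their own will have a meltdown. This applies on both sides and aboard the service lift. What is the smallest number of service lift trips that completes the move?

9

Counting alone: each trip to the rooftop takes at most 3 across and each return brings at least 1 back, so after t trips out (and t−1 returns) at most 3t − (t−1) of the 8 are across; that first reaches 8 at t = 4, so at least 7 crossings are needed.
The safety rule pushes this higher. Following every safe sequence of crossings, the most of the 8 that can be at the rooftop as the service lift arrives there on crossing 7 is 7 — never all 8.
So no plan with fewer than 9 crossings exists, and this one achieves 9:
1. parent III and toddler III cross → the rooftop.
2. parent III crosses ← the basement.
3. parent II, parent III, and toddler II cross → the rooftop.
4. parent III and toddler III cross ← the basement.
5. parent I, parent III, and parent IV cross → the rooftop.
6. toddler II crosses ← the basement.
7. toddler II and toddler III cross → the rooftop.
8. toddler III crosses ← the basement.
9. toddler I, toddler III, and toddler IV cross → the rooftop.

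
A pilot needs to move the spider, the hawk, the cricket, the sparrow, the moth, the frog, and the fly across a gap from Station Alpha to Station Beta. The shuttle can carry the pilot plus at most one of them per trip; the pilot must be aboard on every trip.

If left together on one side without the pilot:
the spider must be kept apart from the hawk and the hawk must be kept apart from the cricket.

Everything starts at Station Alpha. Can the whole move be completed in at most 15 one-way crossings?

Yes — this plan uses 15 crossings (≤ 15):
1. Pilot goes to Station Beta with the hawk.  [Station Alpha: the cricket, the fly, the frog, the moth, the sparrow, the spider | Station Beta: the hawk]
2. Pilot goes back to Station Alpha alone.  [Station Alpha: the cricket, the fly, the frog, the moth, the sparrow, the spider | Station Beta: the hawk]
3. Pilot goes to Station Beta with the spider.  [Station Alpha: the cricket, the fly, the frog, the moth, the sparrow | Station Beta: the hawk, the spider]
4. Pilot goes back to Station Alpha with the hawk.  [Station Alpha: the cricket, the fly, the frog, the hawk, the moth, the sparrow | Station Beta: the spider]
5. Pilot goes to Station Beta with the cricket.  [Station Alpha: the fly, the frog, the hawk, the moth, the sparrow | Station Beta: the cricket, the spider]
6. Pilot goes back to Station Alpha alone.  [Station Alpha: the fly, the frog, the hawk, the moth, the sparrow | Station Beta: the cricket, the spider]
7. Pilot goes to Station Beta with the sparrow.  [Station Alpha: the fly, the frog, the hawk, the moth | Station Beta: the cricket, the sparrow, the spider]
8. Pilot goes back to Station Alpha alone.  [Station Alpha: the fly, the frog, the hawk, the moth | Station Beta: the cricket, the sparrow, the spider]
9. Pilot goes to Station Beta with the moth.  [Station Alpha: the fly, the frog, the hawk | Station Beta: the cricket, the moth, the sparrow, the spider]
10. Pilot goes back to Station Alpha alone.  [Station Alpha: the fly, the frog, the hawk | Station Beta: the cricket, the moth, the sparrow, the spider]
11. Pilot goes to Station Beta with the frog.  [Station Alpha: the fly, the hawk | Station Beta: the cricket, the frog, the moth, the sparrow, the spider]
12. Pilot goes back to Station Alpha alone.  [Station Alpha: the fly, the hawk | Station Beta: the cricket, the frog, the moth, the sparrow, the spider]
13. Pilot goes to Station Beta with the fly.  [Station Alpha: the hawk | Station Beta: the cricket, the fly, the frog, the moth, the sparrow, the spider]
14. Pilot goes back to Station Alpha alone.  [Station Alpha: the hawk | Station Beta: the cricket, the fly, the frog, the moth, the sparrow, the spider]
15. Pilot goes to Station Beta with the hawk.  [Station Alpha: — | Station Beta: the cricket, the fly, the frog, the hawk, the moth, the sparrow, the spider]

Yes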